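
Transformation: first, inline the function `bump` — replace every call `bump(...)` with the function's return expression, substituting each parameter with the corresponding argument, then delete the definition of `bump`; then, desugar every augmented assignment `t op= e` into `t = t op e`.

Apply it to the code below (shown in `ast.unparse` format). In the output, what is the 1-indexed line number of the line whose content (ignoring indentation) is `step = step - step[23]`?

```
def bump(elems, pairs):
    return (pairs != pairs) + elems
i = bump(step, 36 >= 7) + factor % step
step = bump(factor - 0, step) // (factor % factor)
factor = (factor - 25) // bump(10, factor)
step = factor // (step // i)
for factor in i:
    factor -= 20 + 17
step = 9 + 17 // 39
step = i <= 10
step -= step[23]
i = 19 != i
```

Transformed code:
i = ((36 >= 7) != (36 >= 7)) + step + factor % step
step = ((step != step) + (factor - 0)) // (factor % factor)
factor = (factor - 25) // ((factor != factor) + 10)
step = factor // (step // i)
for factor in i:
    factor = factor - (20 + 17)
step = 9 + 17 // 39
step = i <= 10
step = step - step[23]
i = 19 != i

9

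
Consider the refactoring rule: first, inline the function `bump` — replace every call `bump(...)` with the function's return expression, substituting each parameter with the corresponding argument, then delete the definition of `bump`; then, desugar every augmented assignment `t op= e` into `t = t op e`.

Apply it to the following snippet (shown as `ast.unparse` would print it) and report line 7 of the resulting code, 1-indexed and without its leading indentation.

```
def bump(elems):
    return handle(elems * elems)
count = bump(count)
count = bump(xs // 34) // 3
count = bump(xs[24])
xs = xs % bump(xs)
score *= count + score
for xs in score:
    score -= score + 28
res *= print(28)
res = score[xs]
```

Transformed code:
count = handle(count * count)
count = handle(xs // 34 * (xs // 34)) // 3
count = handle(xs[24] * xs[24])
xs = xs % handle(xs * xs)
score = score * (count + score)
for xs in score:
    score = score - (score + 28)
res = res * print(28)
res = score[xs]

score = score - (score + 28)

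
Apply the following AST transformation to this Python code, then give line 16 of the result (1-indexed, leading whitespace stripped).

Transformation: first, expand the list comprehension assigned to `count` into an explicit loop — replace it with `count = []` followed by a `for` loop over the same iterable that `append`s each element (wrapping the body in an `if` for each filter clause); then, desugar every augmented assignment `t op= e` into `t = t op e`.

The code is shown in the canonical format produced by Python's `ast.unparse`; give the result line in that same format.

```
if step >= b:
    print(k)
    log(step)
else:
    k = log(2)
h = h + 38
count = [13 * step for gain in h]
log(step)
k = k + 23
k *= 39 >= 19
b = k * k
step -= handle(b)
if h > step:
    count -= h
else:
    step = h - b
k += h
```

count = count - h

Transformed code:
if step >= b:
    print(k)
    log(step)
else:
    k = log(2)
h = h + 38
count = []
for gain in h:
    count.append(13 * step)
log(step)
k = k + 23
k = k * (39 >= 19)
b = k * k
step = step - handle(b)
if h > step:
    count = count - h
else:
    step = h - b
k = k + h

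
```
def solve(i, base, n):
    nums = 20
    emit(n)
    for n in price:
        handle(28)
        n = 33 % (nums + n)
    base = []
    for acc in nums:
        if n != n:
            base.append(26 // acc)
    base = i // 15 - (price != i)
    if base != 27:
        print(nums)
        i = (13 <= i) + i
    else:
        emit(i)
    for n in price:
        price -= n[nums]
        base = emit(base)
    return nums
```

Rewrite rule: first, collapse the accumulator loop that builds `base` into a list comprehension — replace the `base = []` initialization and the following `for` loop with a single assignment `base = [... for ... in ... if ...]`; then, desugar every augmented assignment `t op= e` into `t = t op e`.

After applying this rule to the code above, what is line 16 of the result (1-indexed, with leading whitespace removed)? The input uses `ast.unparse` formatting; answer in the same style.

base = emit(base)

Transformed code:
def solve(i, base, n):
    nums = 20
    emit(n)
    for n in price:
        handle(28)
        n = 33 % (nums + n)
    base = [26 // acc for acc in nums if n != n]
    base = i // 15 - (price != i)
    if base != 27:
        print(nums)
        i = (13 <= i) + i
    else:
        emit(i)
    for n in price:
        price = price - n[nums]
        base = emit(base)
    return nums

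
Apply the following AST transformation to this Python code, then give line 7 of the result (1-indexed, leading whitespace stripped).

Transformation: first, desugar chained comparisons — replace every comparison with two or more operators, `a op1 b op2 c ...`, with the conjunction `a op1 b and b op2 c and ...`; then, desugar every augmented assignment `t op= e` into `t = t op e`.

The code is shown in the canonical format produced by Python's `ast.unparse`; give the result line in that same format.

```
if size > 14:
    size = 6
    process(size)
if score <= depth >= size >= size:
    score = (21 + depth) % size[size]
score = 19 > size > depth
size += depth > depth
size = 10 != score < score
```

Transformed code:
if size > 14:
    size = 6
    process(size)
if score <= depth and depth >= size and (size >= size):
    score = (21 + depth) % size[size]
score = 19 > size and size > depth
size = size + (depth > depth)
size = 10 != score and score < score

size = size + (depth > depth)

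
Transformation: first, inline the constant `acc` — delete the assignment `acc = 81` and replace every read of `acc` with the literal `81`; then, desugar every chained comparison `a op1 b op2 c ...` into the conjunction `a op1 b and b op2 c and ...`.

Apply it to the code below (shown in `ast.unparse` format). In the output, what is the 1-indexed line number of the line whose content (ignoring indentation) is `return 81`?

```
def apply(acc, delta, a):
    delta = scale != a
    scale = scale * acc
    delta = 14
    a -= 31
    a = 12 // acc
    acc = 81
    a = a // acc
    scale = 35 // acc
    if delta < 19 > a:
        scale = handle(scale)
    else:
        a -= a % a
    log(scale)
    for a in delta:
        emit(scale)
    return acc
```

Transformed code:
def apply(acc, delta, a):
    delta = scale != a
    scale = scale * 81
    delta = 14
    a -= 31
    a = 12 // 81
    a = a // 81
    scale = 35 // 81
    if delta < 19 and 19 > a:
        scale = handle(scale)
    else:
        a -= a % a
    log(scale)
    for a in delta:
        emit(scale)
    return 81

16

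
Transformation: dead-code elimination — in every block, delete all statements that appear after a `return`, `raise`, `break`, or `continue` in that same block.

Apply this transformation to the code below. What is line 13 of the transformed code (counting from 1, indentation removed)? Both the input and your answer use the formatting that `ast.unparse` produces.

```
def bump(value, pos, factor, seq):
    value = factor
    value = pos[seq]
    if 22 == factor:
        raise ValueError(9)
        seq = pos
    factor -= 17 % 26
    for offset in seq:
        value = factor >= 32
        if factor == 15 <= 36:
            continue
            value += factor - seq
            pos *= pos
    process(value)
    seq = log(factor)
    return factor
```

Transformed code:
def bump(value, pos, factor, seq):
    value = factor
    value = pos[seq]
    if 22 == factor:
        raise ValueError(9)
    factor -= 17 % 26
    for offset in seq:
        value = factor >= 32
        if factor == 15 <= 36:
            continue
    process(value)
    seq = log(factor)
    return factor

return factor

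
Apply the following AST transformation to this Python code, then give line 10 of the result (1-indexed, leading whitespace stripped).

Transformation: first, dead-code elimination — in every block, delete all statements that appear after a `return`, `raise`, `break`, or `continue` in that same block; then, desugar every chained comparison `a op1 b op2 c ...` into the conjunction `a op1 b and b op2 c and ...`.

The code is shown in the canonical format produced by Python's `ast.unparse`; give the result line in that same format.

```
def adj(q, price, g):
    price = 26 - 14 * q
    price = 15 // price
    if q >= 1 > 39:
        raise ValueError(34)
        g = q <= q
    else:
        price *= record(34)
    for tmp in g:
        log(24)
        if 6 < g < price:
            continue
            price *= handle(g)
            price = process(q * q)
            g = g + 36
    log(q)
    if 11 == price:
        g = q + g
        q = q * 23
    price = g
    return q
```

Transformed code:
def adj(q, price, g):
    price = 26 - 14 * q
    price = 15 // price
    if q >= 1 and 1 > 39:
        raise ValueError(34)
    else:
        price *= record(34)
    for tmp in g:
        log(24)
        if 6 < g and g < price:
            continue
    log(q)
    if 11 == price:
        g = q + g
        q = q * 23
    price = g
    return q

if 6 < g and g < price:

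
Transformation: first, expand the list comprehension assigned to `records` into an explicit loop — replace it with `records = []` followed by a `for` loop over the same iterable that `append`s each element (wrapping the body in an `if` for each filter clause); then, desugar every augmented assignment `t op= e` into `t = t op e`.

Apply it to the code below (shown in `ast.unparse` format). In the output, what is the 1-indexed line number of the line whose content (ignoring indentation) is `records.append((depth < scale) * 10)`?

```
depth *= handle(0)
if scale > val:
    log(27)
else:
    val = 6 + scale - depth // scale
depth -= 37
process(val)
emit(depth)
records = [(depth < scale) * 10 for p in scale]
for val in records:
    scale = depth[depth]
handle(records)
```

Transformed code:
depth = depth * handle(0)
if scale > val:
    log(27)
else:
    val = 6 + scale - depth // scale
depth = depth - 37
process(val)
emit(depth)
records = []
for p in scale:
    records.append((depth < scale) * 10)
for val in records:
    scale = depth[depth]
handle(records)

11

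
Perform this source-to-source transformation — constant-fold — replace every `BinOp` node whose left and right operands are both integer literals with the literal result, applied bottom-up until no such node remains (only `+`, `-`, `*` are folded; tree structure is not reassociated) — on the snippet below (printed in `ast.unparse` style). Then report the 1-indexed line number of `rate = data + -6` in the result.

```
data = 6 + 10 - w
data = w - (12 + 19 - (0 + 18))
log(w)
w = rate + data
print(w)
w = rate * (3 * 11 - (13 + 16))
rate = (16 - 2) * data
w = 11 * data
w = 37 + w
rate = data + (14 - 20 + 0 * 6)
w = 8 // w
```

Transformed code:
data = 16 - w
data = w - 13
log(w)
w = rate + data
print(w)
w = rate * 4
rate = 14 * data
w = 11 * data
w = 37 + w
rate = data + -6
w = 8 // w

10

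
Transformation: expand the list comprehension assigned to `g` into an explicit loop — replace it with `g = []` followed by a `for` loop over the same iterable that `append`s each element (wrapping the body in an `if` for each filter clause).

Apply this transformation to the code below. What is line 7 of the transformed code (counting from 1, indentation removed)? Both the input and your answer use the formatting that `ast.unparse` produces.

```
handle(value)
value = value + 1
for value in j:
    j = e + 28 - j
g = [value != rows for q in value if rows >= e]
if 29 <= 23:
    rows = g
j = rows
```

Transformed code:
handle(value)
value = value + 1
for value in j:
    j = e + 28 - j
g = []
for q in value:
    if rows >= e:
        g.append(value != rows)
if 29 <= 23:
    rows = g
j = rows

if rows >= e:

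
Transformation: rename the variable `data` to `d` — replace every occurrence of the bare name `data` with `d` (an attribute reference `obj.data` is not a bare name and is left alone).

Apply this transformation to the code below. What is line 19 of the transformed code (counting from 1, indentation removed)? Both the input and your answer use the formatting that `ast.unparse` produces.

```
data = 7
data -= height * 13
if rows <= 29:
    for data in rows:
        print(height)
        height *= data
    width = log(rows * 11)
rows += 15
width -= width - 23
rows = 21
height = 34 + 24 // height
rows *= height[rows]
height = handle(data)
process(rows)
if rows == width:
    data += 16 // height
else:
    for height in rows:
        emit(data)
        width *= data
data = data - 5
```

Transformed code:
d = 7
d -= height * 13
if rows <= 29:
    for d in rows:
        print(height)
        height *= d
    width = log(rows * 11)
rows += 15
width -= width - 23
rows = 21
height = 34 + 24 // height
rows *= height[rows]
height = handle(d)
process(rows)
if rows == width:
    d += 16 // height
else:
    for height in rows:
        emit(d)
        width *= d
d = d - 5

emit(d)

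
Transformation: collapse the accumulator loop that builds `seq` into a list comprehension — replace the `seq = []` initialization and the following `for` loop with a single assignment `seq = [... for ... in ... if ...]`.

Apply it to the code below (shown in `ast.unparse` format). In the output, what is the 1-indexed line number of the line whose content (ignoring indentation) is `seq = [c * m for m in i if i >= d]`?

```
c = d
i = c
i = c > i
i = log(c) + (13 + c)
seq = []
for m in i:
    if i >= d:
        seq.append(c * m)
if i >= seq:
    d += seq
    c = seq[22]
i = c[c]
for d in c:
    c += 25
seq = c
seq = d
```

Transformed code:
c = d
i = c
i = c > i
i = log(c) + (13 + c)
seq = [c * m for m in i if i >= d]
if i >= seq:
    d += seq
    c = seq[22]
i = c[c]
for d in c:
    c += 25
seq = c
seq = d

5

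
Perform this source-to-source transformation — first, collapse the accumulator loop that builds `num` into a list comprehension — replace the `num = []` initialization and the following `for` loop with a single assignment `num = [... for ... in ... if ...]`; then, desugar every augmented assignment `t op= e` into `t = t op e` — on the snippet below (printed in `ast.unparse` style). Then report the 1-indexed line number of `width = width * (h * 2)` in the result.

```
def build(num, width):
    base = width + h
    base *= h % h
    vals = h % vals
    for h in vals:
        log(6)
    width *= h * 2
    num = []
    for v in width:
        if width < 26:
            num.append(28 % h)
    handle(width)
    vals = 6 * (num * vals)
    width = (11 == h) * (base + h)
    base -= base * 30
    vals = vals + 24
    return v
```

7

Transformed code:
def build(num, width):
    base = width + h
    base = base * (h % h)
    vals = h % vals
    for h in vals:
        log(6)
    width = width * (h * 2)
    num = [28 % h for v in width if width < 26]
    handle(width)
    vals = 6 * (num * vals)
    width = (11 == h) * (base + h)
    base = base - base * 30
    vals = vals + 24
    return v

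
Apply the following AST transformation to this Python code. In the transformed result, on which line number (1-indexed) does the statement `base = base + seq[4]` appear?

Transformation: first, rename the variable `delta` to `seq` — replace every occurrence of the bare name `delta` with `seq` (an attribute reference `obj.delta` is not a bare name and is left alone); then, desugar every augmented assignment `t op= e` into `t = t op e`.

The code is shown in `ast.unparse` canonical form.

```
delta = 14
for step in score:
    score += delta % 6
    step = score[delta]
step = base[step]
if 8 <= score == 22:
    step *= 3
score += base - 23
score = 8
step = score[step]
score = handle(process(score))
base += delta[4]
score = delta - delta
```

12

Transformed code:
seq = 14
for step in score:
    score = score + seq % 6
    step = score[seq]
step = base[step]
if 8 <= score == 22:
    step = step * 3
score = score + (base - 23)
score = 8
step = score[step]
score = handle(process(score))
base = base + seq[4]
score = seq - seq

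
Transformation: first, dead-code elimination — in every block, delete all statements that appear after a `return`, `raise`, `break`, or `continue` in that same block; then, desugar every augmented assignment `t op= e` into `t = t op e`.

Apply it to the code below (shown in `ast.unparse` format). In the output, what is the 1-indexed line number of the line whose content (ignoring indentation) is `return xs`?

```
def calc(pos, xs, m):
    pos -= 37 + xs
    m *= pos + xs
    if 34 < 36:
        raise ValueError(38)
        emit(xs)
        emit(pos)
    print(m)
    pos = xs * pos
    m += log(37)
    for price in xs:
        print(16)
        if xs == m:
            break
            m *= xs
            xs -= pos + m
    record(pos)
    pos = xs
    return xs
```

Transformed code:
def calc(pos, xs, m):
    pos = pos - (37 + xs)
    m = m * (pos + xs)
    if 34 < 36:
        raise ValueError(38)
    print(m)
    pos = xs * pos
    m = m + log(37)
    for price in xs:
        print(16)
        if xs == m:
            break
    record(pos)
    pos = xs
    return xs

15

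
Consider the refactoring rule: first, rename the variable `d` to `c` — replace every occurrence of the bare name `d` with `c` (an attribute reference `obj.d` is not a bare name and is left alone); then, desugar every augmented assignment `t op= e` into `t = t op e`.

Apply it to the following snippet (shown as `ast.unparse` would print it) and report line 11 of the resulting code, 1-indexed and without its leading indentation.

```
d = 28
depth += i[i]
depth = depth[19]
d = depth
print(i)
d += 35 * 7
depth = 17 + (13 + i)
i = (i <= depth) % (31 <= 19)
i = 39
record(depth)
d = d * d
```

Transformed code:
c = 28
depth = depth + i[i]
depth = depth[19]
c = depth
print(i)
c = c + 35 * 7
depth = 17 + (13 + i)
i = (i <= depth) % (31 <= 19)
i = 39
record(depth)
c = c * c

c = c * c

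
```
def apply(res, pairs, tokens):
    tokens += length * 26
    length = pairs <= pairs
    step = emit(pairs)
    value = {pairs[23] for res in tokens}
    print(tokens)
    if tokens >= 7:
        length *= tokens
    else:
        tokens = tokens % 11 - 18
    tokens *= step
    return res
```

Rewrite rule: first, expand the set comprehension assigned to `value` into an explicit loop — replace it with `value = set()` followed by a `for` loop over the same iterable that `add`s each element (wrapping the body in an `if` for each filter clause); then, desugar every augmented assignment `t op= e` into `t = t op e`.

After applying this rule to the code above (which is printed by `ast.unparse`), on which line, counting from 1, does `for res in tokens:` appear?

Transformed code:
def apply(res, pairs, tokens):
    tokens = tokens + length * 26
    length = pairs <= pairs
    step = emit(pairs)
    value = set()
    for res in tokens:
        value.add(pairs[23])
    print(tokens)
    if tokens >= 7:
        length = length * tokens
    else:
        tokens = tokens % 11 - 18
    tokens = tokens * step
    return res

6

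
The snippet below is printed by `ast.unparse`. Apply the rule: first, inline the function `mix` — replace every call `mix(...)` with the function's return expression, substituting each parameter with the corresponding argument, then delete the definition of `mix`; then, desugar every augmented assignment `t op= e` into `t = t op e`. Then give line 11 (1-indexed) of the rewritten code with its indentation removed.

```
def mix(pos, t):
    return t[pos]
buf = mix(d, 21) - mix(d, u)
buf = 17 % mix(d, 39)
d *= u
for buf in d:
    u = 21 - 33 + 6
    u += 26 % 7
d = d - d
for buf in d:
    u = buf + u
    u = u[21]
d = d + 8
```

d = d + 8

Transformed code:
buf = 21[d] - u[d]
buf = 17 % 39[d]
d = d * u
for buf in d:
    u = 21 - 33 + 6
    u = u + 26 % 7
d = d - d
for buf in d:
    u = buf + u
    u = u[21]
d = d + 8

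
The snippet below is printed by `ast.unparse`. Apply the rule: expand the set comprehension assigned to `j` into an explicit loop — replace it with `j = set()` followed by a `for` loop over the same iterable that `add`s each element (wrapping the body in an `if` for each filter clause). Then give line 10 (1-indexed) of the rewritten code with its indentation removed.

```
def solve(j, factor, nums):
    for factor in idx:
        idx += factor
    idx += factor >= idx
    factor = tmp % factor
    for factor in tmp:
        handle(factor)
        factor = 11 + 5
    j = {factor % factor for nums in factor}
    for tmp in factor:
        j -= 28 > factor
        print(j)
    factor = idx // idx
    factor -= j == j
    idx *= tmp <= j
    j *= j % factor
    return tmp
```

Transformed code:
def solve(j, factor, nums):
    for factor in idx:
        idx += factor
    idx += factor >= idx
    factor = tmp % factor
    for factor in tmp:
        handle(factor)
        factor = 11 + 5
    j = set()
    for nums in factor:
        j.add(factor % factor)
    for tmp in factor:
        j -= 28 > factor
        print(j)
    factor = idx // idx
    factor -= j == j
    idx *= tmp <= j
    j *= j % factor
    return tmp

for nums in factor:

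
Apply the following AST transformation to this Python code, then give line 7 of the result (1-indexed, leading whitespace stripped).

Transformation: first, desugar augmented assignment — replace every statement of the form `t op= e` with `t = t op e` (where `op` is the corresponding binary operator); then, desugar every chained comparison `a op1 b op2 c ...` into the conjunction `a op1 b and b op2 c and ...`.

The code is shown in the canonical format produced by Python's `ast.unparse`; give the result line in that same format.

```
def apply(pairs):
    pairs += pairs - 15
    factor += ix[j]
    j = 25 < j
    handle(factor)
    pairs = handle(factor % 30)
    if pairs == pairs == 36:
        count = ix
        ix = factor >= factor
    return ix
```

if pairs == pairs and pairs == 36:

Transformed code:
def apply(pairs):
    pairs = pairs + (pairs - 15)
    factor = factor + ix[j]
    j = 25 < j
    handle(factor)
    pairs = handle(factor % 30)
    if pairs == pairs and pairs == 36:
        count = ix
        ix = factor >= factor
    return ix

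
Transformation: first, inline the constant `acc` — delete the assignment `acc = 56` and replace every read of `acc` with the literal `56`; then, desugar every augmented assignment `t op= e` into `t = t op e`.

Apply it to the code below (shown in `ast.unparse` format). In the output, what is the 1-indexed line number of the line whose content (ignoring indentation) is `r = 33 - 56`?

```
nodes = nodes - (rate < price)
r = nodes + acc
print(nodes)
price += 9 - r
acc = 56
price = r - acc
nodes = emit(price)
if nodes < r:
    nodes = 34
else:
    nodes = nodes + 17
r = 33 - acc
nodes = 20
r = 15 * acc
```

11

Transformed code:
nodes = nodes - (rate < price)
r = nodes + 56
print(nodes)
price = price + (9 - r)
price = r - 56
nodes = emit(price)
if nodes < r:
    nodes = 34
else:
    nodes = nodes + 17
r = 33 - 56
nodes = 20
r = 15 * 56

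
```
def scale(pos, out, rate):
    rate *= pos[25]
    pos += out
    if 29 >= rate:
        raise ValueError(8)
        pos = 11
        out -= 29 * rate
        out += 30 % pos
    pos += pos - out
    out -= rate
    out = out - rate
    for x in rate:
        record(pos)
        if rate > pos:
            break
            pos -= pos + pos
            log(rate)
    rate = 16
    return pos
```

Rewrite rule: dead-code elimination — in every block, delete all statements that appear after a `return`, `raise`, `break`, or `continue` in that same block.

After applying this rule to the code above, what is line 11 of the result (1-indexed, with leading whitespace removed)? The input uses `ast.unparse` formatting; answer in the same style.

if rate > pos:

Transformed code:
def scale(pos, out, rate):
    rate *= pos[25]
    pos += out
    if 29 >= rate:
        raise ValueError(8)
    pos += pos - out
    out -= rate
    out = out - rate
    for x in rate:
        record(pos)
        if rate > pos:
            break
    rate = 16
    return pos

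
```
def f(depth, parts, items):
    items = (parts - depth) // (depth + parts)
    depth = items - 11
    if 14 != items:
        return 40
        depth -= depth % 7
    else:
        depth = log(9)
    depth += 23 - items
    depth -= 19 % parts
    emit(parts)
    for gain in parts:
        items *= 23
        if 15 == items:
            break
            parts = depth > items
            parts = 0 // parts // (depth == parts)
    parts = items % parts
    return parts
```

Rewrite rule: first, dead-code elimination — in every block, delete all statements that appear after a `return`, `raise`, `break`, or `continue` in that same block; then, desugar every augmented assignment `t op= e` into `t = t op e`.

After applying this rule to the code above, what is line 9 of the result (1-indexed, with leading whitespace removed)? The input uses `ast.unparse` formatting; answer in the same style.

Transformed code:
def f(depth, parts, items):
    items = (parts - depth) // (depth + parts)
    depth = items - 11
    if 14 != items:
        return 40
    else:
        depth = log(9)
    depth = depth + (23 - items)
    depth = depth - 19 % parts
    emit(parts)
    for gain in parts:
        items = items * 23
        if 15 == items:
            break
    parts = items % parts
    return parts

depth = depth - 19 % parts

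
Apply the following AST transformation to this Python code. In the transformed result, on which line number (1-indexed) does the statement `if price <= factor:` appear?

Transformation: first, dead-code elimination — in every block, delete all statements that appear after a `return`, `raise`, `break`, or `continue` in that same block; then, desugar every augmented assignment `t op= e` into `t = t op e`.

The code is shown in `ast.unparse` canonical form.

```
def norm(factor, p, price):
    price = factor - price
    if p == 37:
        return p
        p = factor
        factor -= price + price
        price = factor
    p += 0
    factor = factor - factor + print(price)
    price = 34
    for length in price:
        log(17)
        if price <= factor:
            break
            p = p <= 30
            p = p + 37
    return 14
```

10

Transformed code:
def norm(factor, p, price):
    price = factor - price
    if p == 37:
        return p
    p = p + 0
    factor = factor - factor + print(price)
    price = 34
    for length in price:
        log(17)
        if price <= factor:
            break
    return 14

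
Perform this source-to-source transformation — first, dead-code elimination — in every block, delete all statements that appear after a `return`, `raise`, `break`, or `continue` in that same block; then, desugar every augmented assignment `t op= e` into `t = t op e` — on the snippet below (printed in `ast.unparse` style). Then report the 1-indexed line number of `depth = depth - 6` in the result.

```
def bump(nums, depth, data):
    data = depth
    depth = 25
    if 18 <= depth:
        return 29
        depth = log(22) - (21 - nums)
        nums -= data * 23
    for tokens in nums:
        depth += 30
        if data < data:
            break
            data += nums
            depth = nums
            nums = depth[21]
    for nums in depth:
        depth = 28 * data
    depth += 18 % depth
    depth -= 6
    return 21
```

Transformed code:
def bump(nums, depth, data):
    data = depth
    depth = 25
    if 18 <= depth:
        return 29
    for tokens in nums:
        depth = depth + 30
        if data < data:
            break
    for nums in depth:
        depth = 28 * data
    depth = depth + 18 % depth
    depth = depth - 6
    return 21

13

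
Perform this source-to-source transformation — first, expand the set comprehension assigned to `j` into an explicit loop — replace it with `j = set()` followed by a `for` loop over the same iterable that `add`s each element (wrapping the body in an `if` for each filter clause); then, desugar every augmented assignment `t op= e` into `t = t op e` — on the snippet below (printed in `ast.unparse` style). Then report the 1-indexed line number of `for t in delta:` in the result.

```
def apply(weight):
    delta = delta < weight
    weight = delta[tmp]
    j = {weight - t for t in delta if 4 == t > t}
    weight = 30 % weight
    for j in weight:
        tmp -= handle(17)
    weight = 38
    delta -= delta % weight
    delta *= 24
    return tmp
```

Transformed code:
def apply(weight):
    delta = delta < weight
    weight = delta[tmp]
    j = set()
    for t in delta:
        if 4 == t > t:
            j.add(weight - t)
    weight = 30 % weight
    for j in weight:
        tmp = tmp - handle(17)
    weight = 38
    delta = delta - delta % weight
    delta = delta * 24
    return tmp

5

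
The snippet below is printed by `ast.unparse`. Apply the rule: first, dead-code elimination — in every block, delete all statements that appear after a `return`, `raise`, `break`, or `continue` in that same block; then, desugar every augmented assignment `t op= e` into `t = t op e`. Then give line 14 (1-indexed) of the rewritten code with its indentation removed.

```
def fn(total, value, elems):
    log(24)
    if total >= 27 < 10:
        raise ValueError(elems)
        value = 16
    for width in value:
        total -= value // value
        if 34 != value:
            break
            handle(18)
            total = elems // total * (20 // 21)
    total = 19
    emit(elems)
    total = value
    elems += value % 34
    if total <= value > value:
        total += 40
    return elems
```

Transformed code:
def fn(total, value, elems):
    log(24)
    if total >= 27 < 10:
        raise ValueError(elems)
    for width in value:
        total = total - value // value
        if 34 != value:
            break
    total = 19
    emit(elems)
    total = value
    elems = elems + value % 34
    if total <= value > value:
        total = total + 40
    return elems

total = total + 40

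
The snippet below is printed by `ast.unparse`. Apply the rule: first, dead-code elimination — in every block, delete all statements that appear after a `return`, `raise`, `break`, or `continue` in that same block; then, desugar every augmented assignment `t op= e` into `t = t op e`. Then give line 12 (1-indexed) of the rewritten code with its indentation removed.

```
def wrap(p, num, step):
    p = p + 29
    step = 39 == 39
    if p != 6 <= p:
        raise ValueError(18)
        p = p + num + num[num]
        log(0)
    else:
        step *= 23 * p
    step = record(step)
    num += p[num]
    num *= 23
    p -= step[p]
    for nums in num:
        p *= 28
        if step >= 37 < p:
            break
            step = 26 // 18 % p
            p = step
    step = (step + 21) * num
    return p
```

for nums in num:

Transformed code:
def wrap(p, num, step):
    p = p + 29
    step = 39 == 39
    if p != 6 <= p:
        raise ValueError(18)
    else:
        step = step * (23 * p)
    step = record(step)
    num = num + p[num]
    num = num * 23
    p = p - step[p]
    for nums in num:
        p = p * 28
        if step >= 37 < p:
            break
    step = (step + 21) * num
    return p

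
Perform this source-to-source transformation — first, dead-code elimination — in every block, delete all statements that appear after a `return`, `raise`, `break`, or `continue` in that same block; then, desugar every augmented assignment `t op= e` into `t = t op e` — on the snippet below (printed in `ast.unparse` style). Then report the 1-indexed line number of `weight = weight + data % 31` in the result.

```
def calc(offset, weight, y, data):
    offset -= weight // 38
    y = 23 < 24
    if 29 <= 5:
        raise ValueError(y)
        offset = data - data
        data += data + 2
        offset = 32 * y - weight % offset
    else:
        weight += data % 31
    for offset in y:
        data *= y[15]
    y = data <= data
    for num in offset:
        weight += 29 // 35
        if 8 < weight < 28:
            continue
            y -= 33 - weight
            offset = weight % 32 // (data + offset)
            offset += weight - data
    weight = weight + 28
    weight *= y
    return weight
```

Transformed code:
def calc(offset, weight, y, data):
    offset = offset - weight // 38
    y = 23 < 24
    if 29 <= 5:
        raise ValueError(y)
    else:
        weight = weight + data % 31
    for offset in y:
        data = data * y[15]
    y = data <= data
    for num in offset:
        weight = weight + 29 // 35
        if 8 < weight < 28:
            continue
    weight = weight + 28
    weight = weight * y
    return weight

7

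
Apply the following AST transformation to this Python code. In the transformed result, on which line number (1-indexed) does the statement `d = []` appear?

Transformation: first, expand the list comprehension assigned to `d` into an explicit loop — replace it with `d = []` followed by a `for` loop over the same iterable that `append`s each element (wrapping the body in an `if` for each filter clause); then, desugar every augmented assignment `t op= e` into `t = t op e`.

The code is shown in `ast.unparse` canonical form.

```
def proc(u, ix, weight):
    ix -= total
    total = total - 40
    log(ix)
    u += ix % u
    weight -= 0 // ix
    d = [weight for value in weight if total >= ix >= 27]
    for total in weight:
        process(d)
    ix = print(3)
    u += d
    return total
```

7

Transformed code:
def proc(u, ix, weight):
    ix = ix - total
    total = total - 40
    log(ix)
    u = u + ix % u
    weight = weight - 0 // ix
    d = []
    for value in weight:
        if total >= ix >= 27:
            d.append(weight)
    for total in weight:
        process(d)
    ix = print(3)
    u = u + d
    return total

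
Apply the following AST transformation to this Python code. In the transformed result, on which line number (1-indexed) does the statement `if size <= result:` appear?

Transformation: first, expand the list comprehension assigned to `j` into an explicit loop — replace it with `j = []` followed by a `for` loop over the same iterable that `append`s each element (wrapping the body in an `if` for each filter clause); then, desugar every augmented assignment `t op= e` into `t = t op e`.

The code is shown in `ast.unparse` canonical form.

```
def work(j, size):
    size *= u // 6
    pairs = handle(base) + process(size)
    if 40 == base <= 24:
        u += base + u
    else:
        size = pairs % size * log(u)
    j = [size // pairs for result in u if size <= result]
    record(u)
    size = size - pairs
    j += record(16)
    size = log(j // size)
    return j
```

Transformed code:
def work(j, size):
    size = size * (u // 6)
    pairs = handle(base) + process(size)
    if 40 == base <= 24:
        u = u + (base + u)
    else:
        size = pairs % size * log(u)
    j = []
    for result in u:
        if size <= result:
            j.append(size // pairs)
    record(u)
    size = size - pairs
    j = j + record(16)
    size = log(j // size)
    return j

10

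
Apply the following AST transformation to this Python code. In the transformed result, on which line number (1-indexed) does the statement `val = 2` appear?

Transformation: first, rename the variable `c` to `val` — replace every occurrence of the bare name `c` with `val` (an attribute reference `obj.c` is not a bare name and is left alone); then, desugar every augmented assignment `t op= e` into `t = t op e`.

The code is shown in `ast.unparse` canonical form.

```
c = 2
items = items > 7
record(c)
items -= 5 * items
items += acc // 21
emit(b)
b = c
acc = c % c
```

1

Transformed code:
val = 2
items = items > 7
record(val)
items = items - 5 * items
items = items + acc // 21
emit(b)
b = val
acc = val % val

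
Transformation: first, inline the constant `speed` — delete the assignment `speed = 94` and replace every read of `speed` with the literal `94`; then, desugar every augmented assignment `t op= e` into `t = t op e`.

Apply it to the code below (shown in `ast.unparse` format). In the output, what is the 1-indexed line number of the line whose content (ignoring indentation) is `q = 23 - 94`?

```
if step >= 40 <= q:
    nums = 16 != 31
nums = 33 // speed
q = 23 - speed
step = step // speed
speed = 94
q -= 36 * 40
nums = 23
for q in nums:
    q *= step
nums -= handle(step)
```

Transformed code:
if step >= 40 <= q:
    nums = 16 != 31
nums = 33 // 94
q = 23 - 94
step = step // 94
q = q - 36 * 40
nums = 23
for q in nums:
    q = q * step
nums = nums - handle(step)

4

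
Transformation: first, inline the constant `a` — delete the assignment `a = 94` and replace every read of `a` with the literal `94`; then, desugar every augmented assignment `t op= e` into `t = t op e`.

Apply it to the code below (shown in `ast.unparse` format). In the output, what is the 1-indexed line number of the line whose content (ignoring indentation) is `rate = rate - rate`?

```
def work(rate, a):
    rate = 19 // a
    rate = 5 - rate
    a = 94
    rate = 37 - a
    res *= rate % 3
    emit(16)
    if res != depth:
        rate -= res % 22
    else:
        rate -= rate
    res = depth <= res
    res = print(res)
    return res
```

Transformed code:
def work(rate, a):
    rate = 19 // 94
    rate = 5 - rate
    rate = 37 - 94
    res = res * (rate % 3)
    emit(16)
    if res != depth:
        rate = rate - res % 22
    else:
        rate = rate - rate
    res = depth <= res
    res = print(res)
    return res

10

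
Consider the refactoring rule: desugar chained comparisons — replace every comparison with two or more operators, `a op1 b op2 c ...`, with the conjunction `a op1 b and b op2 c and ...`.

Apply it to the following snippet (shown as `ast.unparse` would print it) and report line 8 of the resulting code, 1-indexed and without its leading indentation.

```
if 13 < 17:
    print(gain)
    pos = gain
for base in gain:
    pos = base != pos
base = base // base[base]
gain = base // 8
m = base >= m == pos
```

m = base >= m and m == pos

Transformed code:
if 13 < 17:
    print(gain)
    pos = gain
for base in gain:
    pos = base != pos
base = base // base[base]
gain = base // 8
m = base >= m and m == pos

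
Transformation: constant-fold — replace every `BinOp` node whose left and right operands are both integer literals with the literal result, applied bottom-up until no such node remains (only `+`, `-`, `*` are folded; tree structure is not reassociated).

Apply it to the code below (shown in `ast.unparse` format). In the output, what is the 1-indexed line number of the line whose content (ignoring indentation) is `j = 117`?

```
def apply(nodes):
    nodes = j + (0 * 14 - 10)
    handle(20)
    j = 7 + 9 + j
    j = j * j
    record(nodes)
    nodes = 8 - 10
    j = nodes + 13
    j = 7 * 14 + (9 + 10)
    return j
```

9

Transformed code:
def apply(nodes):
    nodes = j + -10
    handle(20)
    j = 16 + j
    j = j * j
    record(nodes)
    nodes = -2
    j = nodes + 13
    j = 117
    return j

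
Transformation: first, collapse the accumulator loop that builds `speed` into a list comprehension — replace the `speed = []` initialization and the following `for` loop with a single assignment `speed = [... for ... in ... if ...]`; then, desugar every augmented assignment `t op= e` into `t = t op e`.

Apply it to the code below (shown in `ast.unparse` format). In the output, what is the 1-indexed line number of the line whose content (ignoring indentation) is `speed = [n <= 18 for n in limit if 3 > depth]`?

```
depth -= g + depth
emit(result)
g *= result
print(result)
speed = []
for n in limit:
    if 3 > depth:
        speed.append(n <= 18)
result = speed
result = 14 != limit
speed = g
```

Transformed code:
depth = depth - (g + depth)
emit(result)
g = g * result
print(result)
speed = [n <= 18 for n in limit if 3 > depth]
result = speed
result = 14 != limit
speed = g

5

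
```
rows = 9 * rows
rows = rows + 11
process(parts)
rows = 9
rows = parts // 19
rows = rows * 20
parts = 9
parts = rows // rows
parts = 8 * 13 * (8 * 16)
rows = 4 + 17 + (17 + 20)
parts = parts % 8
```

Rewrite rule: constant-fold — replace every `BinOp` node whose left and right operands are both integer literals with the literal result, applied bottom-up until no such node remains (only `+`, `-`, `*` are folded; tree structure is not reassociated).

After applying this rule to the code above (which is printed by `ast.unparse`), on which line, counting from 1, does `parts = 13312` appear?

9

Transformed code:
rows = 9 * rows
rows = rows + 11
process(parts)
rows = 9
rows = parts // 19
rows = rows * 20
parts = 9
parts = rows // rows
parts = 13312
rows = 58
parts = parts % 8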